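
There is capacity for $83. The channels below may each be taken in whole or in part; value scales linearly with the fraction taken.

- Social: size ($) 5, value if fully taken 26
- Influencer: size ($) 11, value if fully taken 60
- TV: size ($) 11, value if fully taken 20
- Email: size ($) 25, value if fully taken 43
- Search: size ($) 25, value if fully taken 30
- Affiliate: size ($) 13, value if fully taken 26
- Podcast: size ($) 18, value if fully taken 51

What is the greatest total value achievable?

Best value per unit of size first: Influencer 60/11≈5.45, Social 26/5≈5.2, Podcast 51/18≈2.83, Affiliate 26/13≈2, TV 20/11≈1.82, Email 43/25≈1.72, Search 30/25≈1.2.
All 11 $ of Influencer fit (value 60) ; 72 remain.
All 5 $ of Social fit (value 26) ; 67 remain.
Take all of Podcast (18 $, value 51) ; 49 $ left.
All 13 $ of Affiliate fit (value 26) ; 36 remain.
Take all of TV (11 $, value 20) ; 25 $ left.
All 25 $ of Email fit (value 43) ; 0 remain.
Total value = 226.

226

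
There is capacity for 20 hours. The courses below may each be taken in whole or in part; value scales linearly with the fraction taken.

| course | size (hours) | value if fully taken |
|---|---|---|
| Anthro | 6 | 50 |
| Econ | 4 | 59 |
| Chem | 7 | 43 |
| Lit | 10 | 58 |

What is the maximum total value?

Rank by value-to-size ratio: Econ 59/4≈14.8, Anthro 50/6≈8.33, Chem 43/7≈6.14, Lit 58/10≈5.8.
All 4 hours of Econ fit (value 59) — 16 remain.
All 6 hours of Anthro fit (value 50) — 10 remain.
All 7 hours of Chem fit (value 43) — 3 remain.
Only 3 hours remain; take 3/10 of Lit for value 58×3/10 = 17.4.
Total value = 169.4.

169.4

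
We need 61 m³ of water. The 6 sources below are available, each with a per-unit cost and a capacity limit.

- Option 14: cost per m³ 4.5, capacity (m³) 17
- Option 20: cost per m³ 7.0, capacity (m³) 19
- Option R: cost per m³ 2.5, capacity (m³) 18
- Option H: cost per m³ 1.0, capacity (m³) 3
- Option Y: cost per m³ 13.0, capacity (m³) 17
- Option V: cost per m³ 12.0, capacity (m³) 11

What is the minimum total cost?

305.5

Use sources in increasing cost order.
Option H at 1.0: take all 3 m³ ; 58 still needed.
Option R (2.5): use full 18 ; 40 m³ to go.
Option 14 (4.5): use full 17 ; 23 m³ to go.
Option 20 at 7.0: take all 19 m³ ; 4 still needed.
Option V at 12.0: take 4 of its 11 ; requirement met.
Option Y: unused.
Cost = 3×1.0 + 18×2.5 + 17×4.5 + 19×7.0 + 4×12.0 = 305.5.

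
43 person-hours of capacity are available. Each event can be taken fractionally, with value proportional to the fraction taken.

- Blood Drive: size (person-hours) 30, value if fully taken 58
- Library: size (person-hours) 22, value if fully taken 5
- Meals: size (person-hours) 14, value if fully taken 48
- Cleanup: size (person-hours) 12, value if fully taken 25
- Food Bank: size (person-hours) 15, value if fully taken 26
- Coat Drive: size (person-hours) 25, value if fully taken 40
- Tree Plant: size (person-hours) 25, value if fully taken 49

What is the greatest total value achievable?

106.32

Sort by value density: Meals 48/14≈3.43, Cleanup 25/12≈2.08, Tree Plant 49/25≈1.96, Blood Drive 58/30≈1.93, Food Bank 26/15≈1.73, Coat Drive 40/25≈1.6, Library 5/22≈0.227.
All 14 person-hours of Meals fit (value 48) ; 29 remain.
Take all of Cleanup (12 person-hours, value 25) ; 17 person-hours left.
17 person-hours left: a 17/25 share of Tree Plant gives 49×17/25 = 33.32.
Total value = 106.32.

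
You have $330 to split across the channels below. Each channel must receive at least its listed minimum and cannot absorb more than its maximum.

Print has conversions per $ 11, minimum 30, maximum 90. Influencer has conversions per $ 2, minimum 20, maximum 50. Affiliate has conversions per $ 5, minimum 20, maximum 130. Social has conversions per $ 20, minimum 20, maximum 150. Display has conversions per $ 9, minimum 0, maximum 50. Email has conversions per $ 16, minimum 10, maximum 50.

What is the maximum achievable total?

4930

Meeting every minimum uses 30+20+20+20+0+10 = 100 $, leaving 230.
Order the channels by conversions per $: Social 20 > Email 16 > Print 11 > Display 9 > Affiliate 5 > Influencer 2.
Give Social 130 more to hit its cap of 150 → 100 left.
Email: +40 to 50 (cap) → 60 left.
Give Print 60 more to hit its cap of 90 → 0 left.
Total = 11×90 + 2×20 + 5×20 + 20×150 + 16×50 = 4930.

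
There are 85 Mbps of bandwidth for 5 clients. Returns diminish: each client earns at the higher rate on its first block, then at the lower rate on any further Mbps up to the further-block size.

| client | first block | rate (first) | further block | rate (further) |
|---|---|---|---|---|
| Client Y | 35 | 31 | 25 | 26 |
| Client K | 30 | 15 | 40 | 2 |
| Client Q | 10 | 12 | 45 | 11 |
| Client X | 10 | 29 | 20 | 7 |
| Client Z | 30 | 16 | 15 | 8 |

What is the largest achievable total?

2265

Treat each block as its own option and order by rate: Client Y/T1 31 > Client X/T1 29 > Client Y/T2 26 > Client Z/T1 16 > Client K/T1 15 > Client Q/T1 12 > Client Q/T2 11 > Client Z/T2 8 > Client X/T2 7 > Client K/T2 2.
Client Y/T1 (31): +35 — 50 left.
Fill Client X T1 block (10 at 29) — 40 left.
Client Y/T2 (26): +25 — 15 left.
Client Z T1 at 16: only 15 left, fill 15.
Total = 31×35 + 29×10 + 26×25 + 16×15 = 2265.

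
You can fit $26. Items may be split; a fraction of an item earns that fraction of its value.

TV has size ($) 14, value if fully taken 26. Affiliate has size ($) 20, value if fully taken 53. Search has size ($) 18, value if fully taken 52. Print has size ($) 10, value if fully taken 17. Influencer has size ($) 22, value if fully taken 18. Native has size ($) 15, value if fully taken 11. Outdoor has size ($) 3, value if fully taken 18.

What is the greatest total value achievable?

Rank by value-to-size ratio: Outdoor 18/3≈6, Search 52/18≈2.89, Affiliate 53/20≈2.65, TV 26/14≈1.86, Print 17/10≈1.7, Influencer 18/22≈0.818, Native 11/15≈0.733.
Take all of Outdoor (3 $, value 18) → 23 $ left.
Search: take in full, 18 $ for value 52 → 5 left.
Only 5 $ remain; take 5/20 of Affiliate for value 53×5/20 = 13.25.
Total value = 83.25.

83.25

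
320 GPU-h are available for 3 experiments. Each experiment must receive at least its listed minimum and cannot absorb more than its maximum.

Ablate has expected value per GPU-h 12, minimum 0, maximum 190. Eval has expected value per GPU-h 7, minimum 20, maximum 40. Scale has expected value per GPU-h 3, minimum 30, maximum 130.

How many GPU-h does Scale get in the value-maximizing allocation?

Meeting every minimum uses 0+20+30 = 50 GPU-h, leaving 270.
Highest expected value per GPU-h first: Ablate 12 > Eval 7 > Scale 3.
Ablate takes 190 more to reach its cap of 190 → 80 left.
Eval: +20 to 40 (cap) → 60 left.
Only 60 left; Scale takes them to reach 90.

90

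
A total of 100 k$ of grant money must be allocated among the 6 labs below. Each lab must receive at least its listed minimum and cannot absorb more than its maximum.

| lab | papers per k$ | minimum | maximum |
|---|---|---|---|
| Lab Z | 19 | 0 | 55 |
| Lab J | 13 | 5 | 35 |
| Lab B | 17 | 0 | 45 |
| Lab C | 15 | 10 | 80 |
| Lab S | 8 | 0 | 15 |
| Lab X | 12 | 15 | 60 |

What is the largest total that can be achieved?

Meeting every minimum uses 0+5+0+10+0+15 = 30 k$, leaving 70.
Rank by papers per k$: Lab Z 19 > Lab B 17 > Lab C 15 > Lab J 13 > Lab X 12 > Lab S 8.
Give Lab Z 55 more to hit its cap of 55 — 15 left.
Lab B has room for 45 more but only 15 remain, so it gets 15.
Total = 19×55 + 13×5 + 17×15 + 15×10 + 12×15 = 1695.

1695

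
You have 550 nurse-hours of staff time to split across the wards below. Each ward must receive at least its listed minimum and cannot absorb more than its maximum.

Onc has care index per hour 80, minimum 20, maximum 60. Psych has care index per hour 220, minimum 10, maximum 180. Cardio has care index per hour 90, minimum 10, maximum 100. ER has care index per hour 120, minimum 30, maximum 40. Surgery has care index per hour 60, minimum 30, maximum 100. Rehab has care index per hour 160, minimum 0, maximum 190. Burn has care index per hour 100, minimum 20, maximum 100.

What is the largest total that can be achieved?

87100

Meeting every minimum uses 20+10+10+30+30+0+20 = 120 nurse-hours, leaving 430.
Highest care index per hour first: Psych 220 > Rehab 160 > ER 120 > Burn 100 > Cardio 90 > Onc 80 > Surgery 60.
Psych: +170 to 180 (cap) ; 260 left.
Give Rehab 190 more to hit its cap of 190 ; 70 left.
ER takes 10 more to reach its cap of 40 ; 60 left.
Burn has room for 80 more but only 60 remain, so it gets 80.
Total = 80×20 + 220×180 + 90×10 + 120×40 + 60×30 + 160×190 + 100×80 = 87100.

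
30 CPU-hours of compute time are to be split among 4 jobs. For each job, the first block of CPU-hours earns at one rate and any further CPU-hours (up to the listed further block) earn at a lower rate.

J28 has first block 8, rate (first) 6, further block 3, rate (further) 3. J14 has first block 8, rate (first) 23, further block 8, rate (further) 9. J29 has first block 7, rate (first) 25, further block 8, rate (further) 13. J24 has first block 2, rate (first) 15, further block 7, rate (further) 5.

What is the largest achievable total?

Rank every tier by rate: J29/first 25 > J14/first 23 > J24/first 15 > J29/second 13 > J14/second 9 > J28/first 6 > J24/second 5 > J28/second 3.
J29/first (25): +7 — 23 left.
J14 first at 23: fill all 8 — 15 left.
J24 first at 15: fill all 2 — 13 left.
J29 second at 13: fill all 8 — 5 left.
J14/second: +5 of 8 at 9; pool empty.
Total = 25×7 + 23×8 + 15×2 + 13×8 + 9×5 = 538.

538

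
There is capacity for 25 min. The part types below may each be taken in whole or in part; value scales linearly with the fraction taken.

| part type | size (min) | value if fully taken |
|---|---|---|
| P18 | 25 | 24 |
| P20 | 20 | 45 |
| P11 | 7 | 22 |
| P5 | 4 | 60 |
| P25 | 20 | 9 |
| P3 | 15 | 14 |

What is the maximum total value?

Rank by value-to-size ratio: P5 60/4≈15, P11 22/7≈3.14, P20 45/20≈2.25, P18 24/25≈0.96, P3 14/15≈0.933, P25 9/20≈0.45.
P5: take in full, 4 min for value 60 → 21 left.
P11: take in full, 7 min for value 22 → 14 left.
14 min left: a 14/20 share of P20 gives 45×14/20 = 31.5.
Total value = 113.5.

113.5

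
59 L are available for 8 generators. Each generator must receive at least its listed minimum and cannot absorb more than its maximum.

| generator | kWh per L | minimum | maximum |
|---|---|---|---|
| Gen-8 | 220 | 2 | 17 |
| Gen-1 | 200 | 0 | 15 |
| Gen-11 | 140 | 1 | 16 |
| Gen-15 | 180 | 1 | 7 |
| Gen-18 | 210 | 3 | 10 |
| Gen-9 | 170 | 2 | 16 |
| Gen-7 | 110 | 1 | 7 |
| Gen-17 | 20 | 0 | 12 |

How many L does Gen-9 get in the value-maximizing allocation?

8

Meeting every minimum uses 2+0+1+1+3+2+1+0 = 10 L, leaving 49.
Highest kWh per L first: Gen-8 220 > Gen-18 210 > Gen-1 200 > Gen-15 180 > Gen-9 170 > Gen-11 140 > Gen-7 110 > Gen-17 20.
Gen-8: +15 to 17 (cap) — 34 left.
Gen-18 takes 7 more to reach its cap of 10 — 27 left.
Give Gen-1 15 more to hit its cap of 15 — 12 left.
Give Gen-15 6 more to hit its cap of 7 — 6 left.
Gen-9 has room for 14 more but only 6 remain, so it gets 8.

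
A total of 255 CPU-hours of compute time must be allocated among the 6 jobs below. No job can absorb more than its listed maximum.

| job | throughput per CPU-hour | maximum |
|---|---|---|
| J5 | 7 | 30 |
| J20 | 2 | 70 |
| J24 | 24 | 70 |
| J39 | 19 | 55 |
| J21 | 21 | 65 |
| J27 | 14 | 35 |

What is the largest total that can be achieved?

Order the jobs by throughput per CPU-hour: J24 24 > J21 21 > J39 19 > J27 14 > J5 7 > J20 2.
J24: +70 to 70 (cap) → 185 left.
J21: +65 to 65 (cap) → 120 left.
J39 takes 55 to reach its cap of 55 → 65 left.
J27 takes 35 to reach its cap of 35 → 30 left.
J5: +30 to 30 (cap) → 0 left.
Total = 7×30 + 24×70 + 19×55 + 21×65 + 14×35 = 4790.

4790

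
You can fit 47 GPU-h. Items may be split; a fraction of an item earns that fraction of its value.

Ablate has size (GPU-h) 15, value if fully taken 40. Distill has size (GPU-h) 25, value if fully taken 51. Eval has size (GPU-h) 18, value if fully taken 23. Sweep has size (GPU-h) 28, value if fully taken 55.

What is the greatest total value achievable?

Best value per unit of size first: Ablate 40/15≈2.67, Distill 51/25≈2.04, Sweep 55/28≈1.96, Eval 23/18≈1.28.
Ablate: take in full, 15 GPU-h for value 40 → 32 left.
Distill: take in full, 25 GPU-h for value 51 → 7 left.
Only 7 GPU-h remain; take 7/28 of Sweep for value 55×7/28 = 13.75.
Total value = 104.75.

104.75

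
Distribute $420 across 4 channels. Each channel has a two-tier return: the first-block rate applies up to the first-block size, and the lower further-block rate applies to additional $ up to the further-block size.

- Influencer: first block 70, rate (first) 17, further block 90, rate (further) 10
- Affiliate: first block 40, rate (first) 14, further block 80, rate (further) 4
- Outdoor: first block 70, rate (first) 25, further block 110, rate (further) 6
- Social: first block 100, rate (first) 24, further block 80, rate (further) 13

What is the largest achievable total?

Rank every tier by rate: Outdoor/first 25 > Social/first 24 > Influencer/first 17 > Affiliate/first 14 > Social/second 13 > Influencer/second 10 > Outdoor/second 6 > Affiliate/second 4.
Outdoor first at 25: fill all 70 → 350 left.
Social/first (24): +100 → 250 left.
Fill Influencer first block (70 at 17) → 180 left.
Fill Affiliate first block (40 at 14) → 140 left.
Social/second (13): +80 → 60 left.
Influencer second at 10: only 60 left, fill 60.
Total = 25×70 + 24×100 + 17×70 + 14×40 + 13×80 + 10×60 = 7540.

7540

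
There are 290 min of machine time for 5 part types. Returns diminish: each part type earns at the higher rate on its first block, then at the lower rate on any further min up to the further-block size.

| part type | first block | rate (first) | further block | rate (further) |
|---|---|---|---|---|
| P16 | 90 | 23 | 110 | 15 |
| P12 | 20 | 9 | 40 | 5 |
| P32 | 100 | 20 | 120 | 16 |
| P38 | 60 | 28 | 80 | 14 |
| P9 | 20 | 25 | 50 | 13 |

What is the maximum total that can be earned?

Treat each block as its own option and order by rate: P38/first 28 > P9/first 25 > P16/first 23 > P32/first 20 > P32/second 16 > P16/second 15 > P38/second 14 > P9/second 13 > P12/first 9 > P12/second 5.
Fill P38 first block (60 at 28) — 230 left.
Fill P9 first block (20 at 25) — 210 left.
P16 first at 23: fill all 90 — 120 left.
P32 first at 20: fill all 100 — 20 left.
P32 second at 16: only 20 left, fill 20.
Total = 28×60 + 25×20 + 23×90 + 20×100 + 16×20 = 6570.

6570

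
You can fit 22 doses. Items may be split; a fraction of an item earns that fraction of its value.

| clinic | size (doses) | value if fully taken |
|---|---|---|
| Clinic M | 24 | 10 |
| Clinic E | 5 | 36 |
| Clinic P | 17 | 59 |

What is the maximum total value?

95

Sort by value density: Clinic E 36/5≈7.2, Clinic P 59/17≈3.47, Clinic M 10/24≈0.417.
Take all of Clinic E (5 doses, value 36) — 17 doses left.
Clinic P: take in full, 17 doses for value 59 — 0 left.
Total value = 95.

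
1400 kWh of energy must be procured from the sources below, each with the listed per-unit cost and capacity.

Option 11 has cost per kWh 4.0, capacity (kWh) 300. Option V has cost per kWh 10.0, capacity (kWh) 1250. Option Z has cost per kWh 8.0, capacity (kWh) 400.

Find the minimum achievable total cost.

Use sources in increasing cost order.
Option 11 at 4.0: take all 300 kWh → 1100 still needed.
Option Z (8.0): use full 400 → 700 kWh to go.
Option V at 10.0: take 700 of its 1250 → requirement met.
Cost = 300×4.0 + 400×8.0 + 700×10.0 = 11400.

11400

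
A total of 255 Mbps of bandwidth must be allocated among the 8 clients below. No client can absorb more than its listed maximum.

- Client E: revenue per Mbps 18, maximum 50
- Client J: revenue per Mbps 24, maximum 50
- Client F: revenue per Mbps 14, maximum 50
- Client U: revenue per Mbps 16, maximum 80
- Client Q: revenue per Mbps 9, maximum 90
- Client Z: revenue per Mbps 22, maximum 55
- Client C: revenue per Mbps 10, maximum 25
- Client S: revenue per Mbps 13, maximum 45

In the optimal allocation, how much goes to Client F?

Highest revenue per Mbps first: Client J 24 > Client Z 22 > Client E 18 > Client U 16 > Client F 14 > Client S 13 > Client C 10 > Client Q 9.
Give Client J 50 to hit its cap of 50 — 205 left.
Client Z takes 55 to reach its cap of 55 — 150 left.
Give Client E 50 to hit its cap of 50 — 100 left.
Client U takes 80 to reach its cap of 80 — 20 left.
Client F: +20 (room for 50) → 20. Pool exhausted.

20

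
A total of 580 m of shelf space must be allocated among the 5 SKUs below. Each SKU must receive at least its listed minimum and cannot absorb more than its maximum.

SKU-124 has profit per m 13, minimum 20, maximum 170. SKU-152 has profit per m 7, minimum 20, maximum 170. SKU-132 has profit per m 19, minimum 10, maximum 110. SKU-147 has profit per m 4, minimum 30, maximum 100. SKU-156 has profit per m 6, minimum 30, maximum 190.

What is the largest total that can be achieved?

6210

Meeting every minimum uses 20+20+10+30+30 = 110 m, leaving 470.
Highest profit per m first: SKU-132 19 > SKU-124 13 > SKU-152 7 > SKU-156 6 > SKU-147 4.
Give SKU-132 100 more to hit its cap of 110 ; 370 left.
Give SKU-124 150 more to hit its cap of 170 ; 220 left.
SKU-152: +150 to 170 (cap) ; 70 left.
Only 70 left; SKU-156 takes them to reach 100.
Total = 13×170 + 7×170 + 19×110 + 4×30 + 6×100 = 6210.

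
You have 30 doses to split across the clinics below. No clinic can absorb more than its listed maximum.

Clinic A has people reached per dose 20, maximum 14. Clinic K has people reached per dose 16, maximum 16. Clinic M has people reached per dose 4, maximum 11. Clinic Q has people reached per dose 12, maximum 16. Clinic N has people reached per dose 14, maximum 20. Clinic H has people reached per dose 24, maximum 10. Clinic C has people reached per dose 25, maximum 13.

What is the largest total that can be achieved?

Highest people reached per dose first: Clinic C 25 > Clinic H 24 > Clinic A 20 > Clinic K 16 > Clinic N 14 > Clinic Q 12 > Clinic M 4.
Clinic C takes 13 to reach its cap of 13 → 17 left.
Give Clinic H 10 to hit its cap of 10 → 7 left.
Only 7 left; Clinic A takes them to reach 7.
Total = 20×7 + 24×10 + 25×13 = 705.

705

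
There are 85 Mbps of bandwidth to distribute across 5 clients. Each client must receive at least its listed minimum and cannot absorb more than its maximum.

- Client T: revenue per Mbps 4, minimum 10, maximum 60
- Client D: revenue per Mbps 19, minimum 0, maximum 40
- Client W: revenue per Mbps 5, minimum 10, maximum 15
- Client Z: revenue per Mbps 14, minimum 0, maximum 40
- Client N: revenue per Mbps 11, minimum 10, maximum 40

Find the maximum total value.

1170

Meeting every minimum uses 10+0+10+0+10 = 30 Mbps, leaving 55.
Order the clients by revenue per Mbps: Client D 19 > Client Z 14 > Client N 11 > Client W 5 > Client T 4.
Client D: +40 to 40 (cap) — 15 left.
Only 15 left; Client Z takes them to reach 15.
Total = 4×10 + 19×40 + 5×10 + 14×15 + 11×10 = 1170.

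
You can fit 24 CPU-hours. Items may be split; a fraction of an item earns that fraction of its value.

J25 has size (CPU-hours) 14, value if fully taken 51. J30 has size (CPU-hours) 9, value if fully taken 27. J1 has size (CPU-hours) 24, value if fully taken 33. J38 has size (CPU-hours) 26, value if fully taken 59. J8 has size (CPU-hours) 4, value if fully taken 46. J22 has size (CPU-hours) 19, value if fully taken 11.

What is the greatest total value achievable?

115

Best value per unit of size first: J8 46/4≈11.5, J25 51/14≈3.64, J30 27/9≈3, J38 59/26≈2.27, J1 33/24≈1.38, J22 11/19≈0.579.
J8: take in full, 4 CPU-hours for value 46 — 20 left.
All 14 CPU-hours of J25 fit (value 51) — 6 remain.
6 CPU-hours left: a 6/9 share of J30 gives 27×6/9 = 18.
Total value = 115.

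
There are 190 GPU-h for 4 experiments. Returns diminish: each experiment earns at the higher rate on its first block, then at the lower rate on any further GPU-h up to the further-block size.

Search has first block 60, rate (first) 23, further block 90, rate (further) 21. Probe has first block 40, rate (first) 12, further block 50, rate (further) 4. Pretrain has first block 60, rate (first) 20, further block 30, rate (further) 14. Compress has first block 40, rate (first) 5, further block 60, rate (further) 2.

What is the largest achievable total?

4070

Order all 8 blocks by rate: Search/T1 23 > Search/T2 21 > Pretrain/T1 20 > Pretrain/T2 14 > Probe/T1 12 > Compress/T1 5 > Probe/T2 4 > Compress/T2 2.
Search/T1 (23): +60 → 130 left.
Search/T2 (21): +90 → 40 left.
Pretrain/T1: +40 of 60 at 20; pool empty.
Total = 23×60 + 21×90 + 20×40 = 4070.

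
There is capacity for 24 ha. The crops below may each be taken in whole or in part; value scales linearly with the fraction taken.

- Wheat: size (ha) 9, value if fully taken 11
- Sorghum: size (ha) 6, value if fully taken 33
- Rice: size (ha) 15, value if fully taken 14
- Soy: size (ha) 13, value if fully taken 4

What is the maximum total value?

Sort by value density: Sorghum 33/6≈5.5, Wheat 11/9≈1.22, Rice 14/15≈0.933, Soy 4/13≈0.308.
Take all of Sorghum (6 ha, value 33) → 18 ha left.
Take all of Wheat (9 ha, value 11) → 9 ha left.
Fill the last 9 ha with part of Rice: 9/15 of it earns 8.4.
Total value = 52.4.

52.4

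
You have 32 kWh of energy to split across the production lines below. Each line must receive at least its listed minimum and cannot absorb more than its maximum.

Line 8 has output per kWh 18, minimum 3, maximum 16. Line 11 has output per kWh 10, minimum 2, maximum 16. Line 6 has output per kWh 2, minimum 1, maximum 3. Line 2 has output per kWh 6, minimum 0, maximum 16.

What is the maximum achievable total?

440

Meeting every minimum uses 3+2+1+0 = 6 kWh, leaving 26.
Highest output per kWh first: Line 8 18 > Line 11 10 > Line 2 6 > Line 6 2.
Give Line 8 13 more to hit its cap of 16 — 13 left.
Line 11 has room for 14 more but only 13 remain, so it gets 15.
Total = 18×16 + 10×15 + 2×1 = 440.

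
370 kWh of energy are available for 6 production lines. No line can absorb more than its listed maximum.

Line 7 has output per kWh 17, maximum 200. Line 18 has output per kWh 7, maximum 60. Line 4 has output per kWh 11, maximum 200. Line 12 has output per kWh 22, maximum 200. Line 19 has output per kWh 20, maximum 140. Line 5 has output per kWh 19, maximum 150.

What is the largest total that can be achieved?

7770

Highest output per kWh first: Line 12 22 > Line 19 20 > Line 5 19 > Line 7 17 > Line 4 11 > Line 18 7.
Line 12: +200 to 200 (cap) — 170 left.
Line 19 takes 140 to reach its cap of 140 — 30 left.
Line 5 has room for 150 but only 30 remain, so it gets 30.
Total = 22×200 + 20×140 + 19×30 = 7770.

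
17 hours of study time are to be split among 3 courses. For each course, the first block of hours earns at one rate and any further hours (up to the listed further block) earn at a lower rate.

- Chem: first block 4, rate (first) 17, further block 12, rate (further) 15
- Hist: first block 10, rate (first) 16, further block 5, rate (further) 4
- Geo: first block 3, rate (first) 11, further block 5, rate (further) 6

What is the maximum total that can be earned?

Rank every tier by rate: Chem/first 17 > Hist/first 16 > Chem/second 15 > Geo/first 11 > Geo/second 6 > Hist/second 4.
Fill Chem first block (4 at 17) → 13 left.
Fill Hist first block (10 at 16) → 3 left.
3 remain; put them into Chem second at 15.
Total = 17×4 + 16×10 + 15×3 = 273.

273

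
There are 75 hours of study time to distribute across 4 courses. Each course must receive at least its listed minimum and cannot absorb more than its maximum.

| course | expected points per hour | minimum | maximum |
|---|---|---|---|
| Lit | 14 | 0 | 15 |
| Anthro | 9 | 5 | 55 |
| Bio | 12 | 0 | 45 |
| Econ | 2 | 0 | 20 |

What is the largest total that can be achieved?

885

Meeting every minimum uses 0+5+0+0 = 5 hours, leaving 70.
Rank by expected points per hour: Lit 14 > Bio 12 > Anthro 9 > Econ 2.
Lit takes 15 more to reach its cap of 15 ; 55 left.
Bio: +45 to 45 (cap) ; 10 left.
Anthro: +10 (room for 50) → 15. Pool exhausted.
Total = 14×15 + 9×15 + 12×45 = 885.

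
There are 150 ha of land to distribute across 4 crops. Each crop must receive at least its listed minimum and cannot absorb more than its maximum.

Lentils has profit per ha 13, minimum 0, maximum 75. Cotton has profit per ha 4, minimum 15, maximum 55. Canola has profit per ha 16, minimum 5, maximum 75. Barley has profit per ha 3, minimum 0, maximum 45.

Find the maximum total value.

Meeting every minimum uses 0+15+5+0 = 20 ha, leaving 130.
Order the crops by profit per ha: Canola 16 > Lentils 13 > Cotton 4 > Barley 3.
Canola: +70 to 75 (cap) — 60 left.
Lentils has room for 75 more but only 60 remain, so it gets 60.
Total = 13×60 + 4×15 + 16×75 = 2040.

2040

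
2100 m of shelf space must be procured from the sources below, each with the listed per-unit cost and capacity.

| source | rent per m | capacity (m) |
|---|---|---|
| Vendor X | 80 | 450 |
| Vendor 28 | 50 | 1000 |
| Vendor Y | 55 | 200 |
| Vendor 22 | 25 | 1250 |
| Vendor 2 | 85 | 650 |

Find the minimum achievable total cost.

Cheapest first:
Vendor 22 (25): use full 1250 — 850 m to go.
Vendor 28 (50): take the remaining 850 — done.
Vendor Y, Vendor X, Vendor 2: unused.
Cost = 1250×25 + 850×50 = 73750.

73750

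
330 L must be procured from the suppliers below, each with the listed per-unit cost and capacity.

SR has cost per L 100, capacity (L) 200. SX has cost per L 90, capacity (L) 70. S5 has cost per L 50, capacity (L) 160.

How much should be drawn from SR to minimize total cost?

Fill from the cheapest supplier first.
Take 160 from S5 at 50 — need 170 more.
SX at 90: take all 70 L — 100 still needed.
Take 100 from SR at 100 to finish.

100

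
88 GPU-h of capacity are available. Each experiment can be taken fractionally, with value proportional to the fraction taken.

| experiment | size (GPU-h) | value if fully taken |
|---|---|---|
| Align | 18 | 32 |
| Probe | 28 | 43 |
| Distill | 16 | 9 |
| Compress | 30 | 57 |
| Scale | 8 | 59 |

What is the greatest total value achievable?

Rank by value-to-size ratio: Scale 59/8≈7.38, Compress 57/30≈1.9, Align 32/18≈1.78, Probe 43/28≈1.54, Distill 9/16≈0.562.
All 8 GPU-h of Scale fit (value 59) ; 80 remain.
Take all of Compress (30 GPU-h, value 57) ; 50 GPU-h left.
Take all of Align (18 GPU-h, value 32) ; 32 GPU-h left.
Take all of Probe (28 GPU-h, value 43) ; 4 GPU-h left.
4 GPU-h left: a 4/16 share of Distill gives 9×4/16 = 2.25.
Total value = 193.25.

193.25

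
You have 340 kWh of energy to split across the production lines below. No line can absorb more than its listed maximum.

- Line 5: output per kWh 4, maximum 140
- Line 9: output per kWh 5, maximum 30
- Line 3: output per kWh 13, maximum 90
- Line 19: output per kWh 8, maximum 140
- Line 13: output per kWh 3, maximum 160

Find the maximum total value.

Order the production lines by output per kWh: Line 3 13 > Line 19 8 > Line 9 5 > Line 5 4 > Line 13 3.
Give Line 3 90 to hit its cap of 90 — 250 left.
Line 19: +140 to 140 (cap) — 110 left.
Line 9 takes 30 to reach its cap of 30 — 80 left.
Only 80 left; Line 5 takes them to reach 80.
Total = 4×80 + 5×30 + 13×90 + 8×140 = 2760.

2760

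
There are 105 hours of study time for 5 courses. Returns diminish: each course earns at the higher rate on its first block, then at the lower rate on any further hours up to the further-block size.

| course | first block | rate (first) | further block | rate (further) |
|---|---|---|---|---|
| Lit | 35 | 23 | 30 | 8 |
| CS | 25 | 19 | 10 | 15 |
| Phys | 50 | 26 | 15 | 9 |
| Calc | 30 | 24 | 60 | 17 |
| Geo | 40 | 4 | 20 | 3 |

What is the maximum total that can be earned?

2595

Treat each block as its own option and order by rate: Phys/tier1 26 > Calc/tier1 24 > Lit/tier1 23 > CS/tier1 19 > Calc/tier2 17 > CS/tier2 15 > Phys/tier2 9 > Lit/tier2 8 > Geo/tier1 4 > Geo/tier2 3.
Phys tier1 at 26: fill all 50 — 55 left.
Fill Calc tier1 block (30 at 24) — 25 left.
Lit/tier1: +25 of 35 at 23; pool empty.
Total = 26×50 + 24×30 + 23×25 = 2595.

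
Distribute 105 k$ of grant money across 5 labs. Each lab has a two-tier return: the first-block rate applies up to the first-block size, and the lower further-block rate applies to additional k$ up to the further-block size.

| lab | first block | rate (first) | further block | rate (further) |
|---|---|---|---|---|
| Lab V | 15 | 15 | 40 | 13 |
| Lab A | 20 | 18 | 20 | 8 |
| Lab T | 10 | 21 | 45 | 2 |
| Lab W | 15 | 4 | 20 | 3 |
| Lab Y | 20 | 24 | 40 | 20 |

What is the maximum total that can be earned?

Rank every tier by rate: Lab Y/tier1 24 > Lab T/tier1 21 > Lab Y/tier2 20 > Lab A/tier1 18 > Lab V/tier1 15 > Lab V/tier2 13 > Lab A/tier2 8 > Lab W/tier1 4 > Lab W/tier2 3 > Lab T/tier2 2.
Fill Lab Y tier1 block (20 at 24) → 85 left.
Fill Lab T tier1 block (10 at 21) → 75 left.
Fill Lab Y tier2 block (40 at 20) → 35 left.
Fill Lab A tier1 block (20 at 18) → 15 left.
Lab V/tier1 (15): +15 → 0 left.
Total = 24×20 + 21×10 + 20×40 + 18×20 + 15×15 = 2075.

2075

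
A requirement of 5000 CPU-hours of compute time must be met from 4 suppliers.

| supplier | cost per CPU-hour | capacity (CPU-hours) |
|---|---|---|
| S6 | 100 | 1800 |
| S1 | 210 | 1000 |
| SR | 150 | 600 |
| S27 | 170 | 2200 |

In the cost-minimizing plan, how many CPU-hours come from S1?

Cheapest first:
S6 (100): use full 1800 → 3200 CPU-hours to go.
SR at 150: take all 600 CPU-hours → 2600 still needed.
S27 (170): use full 2200 → 400 CPU-hours to go.
S1 at 210: take 400 of its 1000 → requirement met.

400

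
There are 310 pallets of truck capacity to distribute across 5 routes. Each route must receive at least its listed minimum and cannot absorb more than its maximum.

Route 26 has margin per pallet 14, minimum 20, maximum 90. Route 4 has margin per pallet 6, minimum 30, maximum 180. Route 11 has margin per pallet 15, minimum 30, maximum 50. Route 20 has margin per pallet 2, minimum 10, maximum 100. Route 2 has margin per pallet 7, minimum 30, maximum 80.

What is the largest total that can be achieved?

Meeting every minimum uses 20+30+30+10+30 = 120 pallets, leaving 190.
Rank by margin per pallet: Route 11 15 > Route 26 14 > Route 2 7 > Route 4 6 > Route 20 2.
Route 11: +20 to 50 (cap) → 170 left.
Route 26 takes 70 more to reach its cap of 90 → 100 left.
Give Route 2 50 more to hit its cap of 80 → 50 left.
Only 50 left; Route 4 takes them to reach 80.
Total = 14×90 + 6×80 + 15×50 + 2×10 + 7×80 = 3070.

3070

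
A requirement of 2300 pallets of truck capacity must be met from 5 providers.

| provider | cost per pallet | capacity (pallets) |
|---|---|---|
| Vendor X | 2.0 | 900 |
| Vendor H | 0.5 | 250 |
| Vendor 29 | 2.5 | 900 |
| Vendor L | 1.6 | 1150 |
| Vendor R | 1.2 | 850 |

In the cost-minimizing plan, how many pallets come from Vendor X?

50

Cheapest first:
Vendor H (0.5): use full 250 ; 2050 pallets to go.
Vendor R at 1.2: take all 850 pallets ; 1200 still needed.
Vendor L (1.6): use full 1150 ; 50 pallets to go.
Take 50 from Vendor X at 2.0 to finish.
Vendor 29: unused.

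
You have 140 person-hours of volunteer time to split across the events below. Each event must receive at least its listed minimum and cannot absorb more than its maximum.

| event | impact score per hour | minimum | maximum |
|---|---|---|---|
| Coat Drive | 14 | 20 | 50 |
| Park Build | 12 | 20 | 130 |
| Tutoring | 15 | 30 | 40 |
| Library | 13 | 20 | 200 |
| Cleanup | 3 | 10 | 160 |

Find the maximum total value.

1830

Meeting every minimum uses 20+20+30+20+10 = 100 person-hours, leaving 40.
Rank by impact score per hour: Tutoring 15 > Coat Drive 14 > Library 13 > Park Build 12 > Cleanup 3.
Tutoring takes 10 more to reach its cap of 40 → 30 left.
Coat Drive: +30 to 50 (cap) → 0 left.
Total = 14×50 + 12×20 + 15×40 + 13×20 + 3×10 = 1830.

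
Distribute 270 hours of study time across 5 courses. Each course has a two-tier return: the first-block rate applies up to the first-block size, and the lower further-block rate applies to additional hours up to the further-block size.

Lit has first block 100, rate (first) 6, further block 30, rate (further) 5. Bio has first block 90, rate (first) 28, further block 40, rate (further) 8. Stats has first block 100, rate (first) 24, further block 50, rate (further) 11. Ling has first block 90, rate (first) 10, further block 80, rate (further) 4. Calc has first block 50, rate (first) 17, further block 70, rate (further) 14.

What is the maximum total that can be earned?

6190

Rank every tier by rate: Bio/tier1 28 > Stats/tier1 24 > Calc/tier1 17 > Calc/tier2 14 > Stats/tier2 11 > Ling/tier1 10 > Bio/tier2 8 > Lit/tier1 6 > Lit/tier2 5 > Ling/tier2 4.
Bio/tier1 (28): +90 ; 180 left.
Stats tier1 at 24: fill all 100 ; 80 left.
Calc tier1 at 17: fill all 50 ; 30 left.
30 remain; put them into Calc tier2 at 14.
Total = 28×90 + 24×100 + 17×50 + 14×30 = 6190.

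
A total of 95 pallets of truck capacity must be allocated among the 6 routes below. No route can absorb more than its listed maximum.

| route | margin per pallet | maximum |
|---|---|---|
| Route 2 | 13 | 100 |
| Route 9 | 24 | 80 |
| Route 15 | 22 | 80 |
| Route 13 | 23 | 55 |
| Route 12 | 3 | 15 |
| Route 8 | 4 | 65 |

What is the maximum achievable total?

2265

Highest margin per pallet first: Route 9 24 > Route 13 23 > Route 15 22 > Route 2 13 > Route 8 4 > Route 12 3.
Route 9 takes 80 to reach its cap of 80 → 15 left.
Route 13: +15 (room for 55) → 15. Pool exhausted.
Total = 24×80 + 23×15 = 2265.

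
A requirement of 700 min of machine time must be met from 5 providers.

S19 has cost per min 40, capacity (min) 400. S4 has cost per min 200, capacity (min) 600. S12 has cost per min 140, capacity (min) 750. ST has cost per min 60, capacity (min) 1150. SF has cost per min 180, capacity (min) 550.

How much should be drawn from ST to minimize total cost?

300

Use providers in increasing cost order.
S19 at 40: take all 400 min — 300 still needed.
Take 300 from ST at 60 to finish.
S12, SF, S4: unused.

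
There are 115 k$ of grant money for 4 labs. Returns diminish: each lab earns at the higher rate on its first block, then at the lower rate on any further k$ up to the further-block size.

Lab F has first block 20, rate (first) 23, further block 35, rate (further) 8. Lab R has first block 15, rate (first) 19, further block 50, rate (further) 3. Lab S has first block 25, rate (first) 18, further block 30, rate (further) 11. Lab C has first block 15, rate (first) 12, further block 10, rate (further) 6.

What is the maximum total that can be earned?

1785

Rank every tier by rate: Lab F/tier1 23 > Lab R/tier1 19 > Lab S/tier1 18 > Lab C/tier1 12 > Lab S/tier2 11 > Lab F/tier2 8 > Lab C/tier2 6 > Lab R/tier2 3.
Lab F/tier1 (23): +20 → 95 left.
Lab R tier1 at 19: fill all 15 → 80 left.
Lab S tier1 at 18: fill all 25 → 55 left.
Fill Lab C tier1 block (15 at 12) → 40 left.
Lab S tier2 at 11: fill all 30 → 10 left.
Lab F/tier2: +10 of 35 at 8; pool empty.
Total = 23×20 + 19×15 + 18×25 + 12×15 + 11×30 + 8×10 = 1785.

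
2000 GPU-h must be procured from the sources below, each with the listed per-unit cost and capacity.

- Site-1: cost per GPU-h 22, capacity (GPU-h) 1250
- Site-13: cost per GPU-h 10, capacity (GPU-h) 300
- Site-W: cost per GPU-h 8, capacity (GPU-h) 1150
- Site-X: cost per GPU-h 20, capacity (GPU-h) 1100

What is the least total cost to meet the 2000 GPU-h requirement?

23200

Cheapest first:
Site-W (8): use full 1150 ; 850 GPU-h to go.
Site-13 (10): use full 300 ; 550 GPU-h to go.
Site-X at 20: take 550 of its 1100 ; requirement met.
Site-1: unused.
Cost = 1150×8 + 300×10 + 550×20 = 23200.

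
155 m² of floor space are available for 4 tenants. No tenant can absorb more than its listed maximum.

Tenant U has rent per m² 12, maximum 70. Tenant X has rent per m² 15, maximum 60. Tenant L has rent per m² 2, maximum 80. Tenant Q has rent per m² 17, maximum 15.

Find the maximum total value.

2015

Rank by rent per m²: Tenant Q 17 > Tenant X 15 > Tenant U 12 > Tenant L 2.
Give Tenant Q 15 to hit its cap of 15 — 140 left.
Give Tenant X 60 to hit its cap of 60 — 80 left.
Tenant U: +70 to 70 (cap) — 10 left.
Only 10 left; Tenant L takes them to reach 10.
Total = 12×70 + 15×60 + 2×10 + 17×15 = 2015.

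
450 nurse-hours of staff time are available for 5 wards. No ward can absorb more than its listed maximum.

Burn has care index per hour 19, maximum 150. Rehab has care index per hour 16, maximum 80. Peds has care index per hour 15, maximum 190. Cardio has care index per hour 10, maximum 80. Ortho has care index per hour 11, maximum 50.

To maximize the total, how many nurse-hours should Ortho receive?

Rank by care index per hour: Burn 19 > Rehab 16 > Peds 15 > Ortho 11 > Cardio 10.
Give Burn 150 to hit its cap of 150 ; 300 left.
Rehab: +80 to 80 (cap) ; 220 left.
Peds takes 190 to reach its cap of 190 ; 30 left.
Ortho: +30 (room for 50) → 30. Pool exhausted.

30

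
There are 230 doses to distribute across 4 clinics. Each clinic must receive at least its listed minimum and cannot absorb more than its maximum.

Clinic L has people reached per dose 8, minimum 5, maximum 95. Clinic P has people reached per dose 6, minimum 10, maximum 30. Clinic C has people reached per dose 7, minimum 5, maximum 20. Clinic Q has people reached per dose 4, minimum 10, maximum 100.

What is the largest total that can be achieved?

Meeting every minimum uses 5+10+5+10 = 30 doses, leaving 200.
Highest people reached per dose first: Clinic L 8 > Clinic C 7 > Clinic P 6 > Clinic Q 4.
Clinic L takes 90 more to reach its cap of 95 — 110 left.
Clinic C: +15 to 20 (cap) — 95 left.
Clinic P: +20 to 30 (cap) — 75 left.
Clinic Q: +75 (room for 90) → 85. Pool exhausted.
Total = 8×95 + 6×30 + 7×20 + 4×85 = 1420.

1420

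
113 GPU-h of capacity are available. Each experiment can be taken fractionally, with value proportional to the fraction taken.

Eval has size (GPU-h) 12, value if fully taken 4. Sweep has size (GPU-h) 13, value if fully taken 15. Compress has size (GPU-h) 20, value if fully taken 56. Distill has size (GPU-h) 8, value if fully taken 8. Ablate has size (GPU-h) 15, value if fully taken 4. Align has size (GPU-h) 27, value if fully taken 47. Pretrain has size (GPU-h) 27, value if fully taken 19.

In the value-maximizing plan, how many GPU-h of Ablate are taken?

Rank by value-to-size ratio: Compress 56/20≈2.8, Align 47/27≈1.74, Sweep 15/13≈1.15, Distill 8/8≈1, Pretrain 19/27≈0.704, Eval 4/12≈0.333, Ablate 4/15≈0.267.
Compress: take in full, 20 GPU-h for value 56 ; 93 left.
Align: take in full, 27 GPU-h for value 47 ; 66 left.
All 13 GPU-h of Sweep fit (value 15) ; 53 remain.
All 8 GPU-h of Distill fit (value 8) ; 45 remain.
Take all of Pretrain (27 GPU-h, value 19) ; 18 GPU-h left.
Eval: take in full, 12 GPU-h for value 4 ; 6 left.
Only 6 GPU-h remain; take 6/15 of Ablate for value 4×6/15 = 1.6.

6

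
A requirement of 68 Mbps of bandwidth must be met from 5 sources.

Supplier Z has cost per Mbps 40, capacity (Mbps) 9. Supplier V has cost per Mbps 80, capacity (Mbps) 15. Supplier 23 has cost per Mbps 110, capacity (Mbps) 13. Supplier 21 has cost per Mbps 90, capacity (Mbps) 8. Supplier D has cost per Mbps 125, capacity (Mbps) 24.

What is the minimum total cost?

Use sources in increasing cost order.
Take 9 from Supplier Z at 40 ; need 59 more.
Supplier V (80): use full 15 ; 44 Mbps to go.
Supplier 21 at 90: take all 8 Mbps ; 36 still needed.
Take 13 from Supplier 23 at 110 ; need 23 more.
Supplier D (125): take the remaining 23 ; done.
Cost = 9×40 + 15×80 + 8×90 + 13×110 + 23×125 = 6585.

6585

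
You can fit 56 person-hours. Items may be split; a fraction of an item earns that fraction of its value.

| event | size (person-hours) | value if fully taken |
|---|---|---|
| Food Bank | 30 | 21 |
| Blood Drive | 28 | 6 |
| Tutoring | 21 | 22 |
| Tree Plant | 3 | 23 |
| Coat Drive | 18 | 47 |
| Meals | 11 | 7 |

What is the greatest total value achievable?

Best value per unit of size first: Tree Plant 23/3≈7.67, Coat Drive 47/18≈2.61, Tutoring 22/21≈1.05, Food Bank 21/30≈0.7, Meals 7/11≈0.636, Blood Drive 6/28≈0.214.
Tree Plant: take in full, 3 person-hours for value 23 → 53 left.
Coat Drive: take in full, 18 person-hours for value 47 → 35 left.
Take all of Tutoring (21 person-hours, value 22) → 14 person-hours left.
Only 14 person-hours remain; take 14/30 of Food Bank for value 21×14/30 = 9.8.
Total value = 101.8.

101.8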